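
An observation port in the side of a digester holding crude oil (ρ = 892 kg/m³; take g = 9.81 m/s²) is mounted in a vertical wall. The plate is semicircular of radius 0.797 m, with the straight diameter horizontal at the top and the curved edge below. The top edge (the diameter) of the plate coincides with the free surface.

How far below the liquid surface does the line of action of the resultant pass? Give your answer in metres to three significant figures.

γ = ρg = 892 × 9.81 / 1000 = 8.75052 kN/m³.
The centroid of a semicircle lies 4r/(3π) = 0.338257 m from the diameter, here below the top edge, so the centroid depth is h_c = 0.338257 m.
A = πr²/2 = π × 0.797²/2 = 0.997784 m².
Resultant F = γ·h_c·A = 8.75052 × 0.338257 × 0.997784 = 2.95337 kN.
I_c = (π/8 − 8/(9π))·r⁴ = 0.109757 × 0.797⁴ = 0.0442859 m⁴.
Centre of pressure: y_p = y_c + I_c/(y_c·A) = 0.338257 + 0.0442859/(0.338257 × 0.997784) = 0.338257 + 0.131215 = 0.469472 m along the plane.

h_p = 0.469 m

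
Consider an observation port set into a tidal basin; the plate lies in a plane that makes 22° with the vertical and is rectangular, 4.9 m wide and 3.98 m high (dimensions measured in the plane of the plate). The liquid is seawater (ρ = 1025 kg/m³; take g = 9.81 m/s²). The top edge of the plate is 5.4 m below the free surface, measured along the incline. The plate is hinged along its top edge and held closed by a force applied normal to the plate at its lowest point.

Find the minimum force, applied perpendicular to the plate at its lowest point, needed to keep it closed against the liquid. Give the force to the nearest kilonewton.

γ = ρg = 1025 × 9.81 / 1000 = 10.05525 kN/m³.
The plate makes 22° with the vertical, i.e. θ = 90° − 22° = 68° to the horizontal. Measuring y along the incline from the free-surface line, vertical depth h = y·sinθ with sinθ = 0.927184.
The centroid lies 3.98/2 = 1.99 m below the top edge, so y_c = 5.4 + 1.99 = 7.39 m and h_c = 7.39 × 0.927184 = 6.85189 m.
A = 4.9 × 3.98 = 19.502 m².
Resultant F = γ·h_c·A = 10.05525 × 6.85189 × 19.502 = 1343.64 kN.
I_c = b·h³/12 = 4.9 × 3.98³/12 = 25.7433 m⁴.
Centre of pressure: y_p = y_c + I_c/(y_c·A) = 7.39 + 25.7433/(7.39 × 19.502) = 7.39 + 0.178624 = 7.56862 m along the plane.
The resultant acts 1.99 + 0.178624 = 2.16862 m (along the plate) below the hinge at the top edge, so the moment about the hinge is M = F × 2.16862 = 1343.64 × 2.16862 = 2913.84 kN·m.
A normal force at the bottom, 3.98 m from the hinge, must supply this moment: P = 2913.84/3.98 = 732.121 kN.

P ≈ 732 kN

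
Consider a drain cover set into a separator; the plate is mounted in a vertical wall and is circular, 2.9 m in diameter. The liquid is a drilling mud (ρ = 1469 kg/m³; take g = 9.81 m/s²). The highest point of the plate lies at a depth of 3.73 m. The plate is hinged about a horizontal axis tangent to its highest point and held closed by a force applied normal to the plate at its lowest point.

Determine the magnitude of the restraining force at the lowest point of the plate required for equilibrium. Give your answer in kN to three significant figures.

P ≈ 264 kN

γ = ρg = 1469 × 9.81 / 1000 = 14.41089 kN/m³.
The centroid is at the centre, 1.45 m below the top of the plate, so the centroid depth is h_c = 3.73 + 1.45 = 5.18 m.
A = π(1.45)² = 6.6052 m².
Resultant F = γ·h_c·A = 14.41089 × 5.18 × 6.6052 = 493.068 kN.
I_c = πr⁴/4 = π × 1.45⁴/4 = 3.47186 m⁴.
Centre of pressure: y_p = y_c + I_c/(y_c·A) = 5.18 + 3.47186/(5.18 × 6.6052) = 5.18 + 0.101472 = 5.28147 m along the plane.
The resultant acts 1.45 + 0.101472 = 1.55147 m (along the plate) below the hinge at the top edge, so the moment about the hinge is M = F × 1.55147 = 493.068 × 1.55147 = 764.98 kN·m.
A normal force at the bottom, 2.9 m from the hinge, must supply this moment: P = 764.98/2.9 = 263.786 kN.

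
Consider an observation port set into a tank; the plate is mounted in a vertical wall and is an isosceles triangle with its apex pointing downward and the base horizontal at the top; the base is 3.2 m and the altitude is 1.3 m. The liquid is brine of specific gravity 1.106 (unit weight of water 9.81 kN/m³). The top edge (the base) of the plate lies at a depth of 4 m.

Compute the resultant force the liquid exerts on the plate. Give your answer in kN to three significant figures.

F ≈ 100 kN

γ = 1.106 × 9.81 = 10.84986 kN/m³.
With the apex down, the centroid sits h/3 = 1.3/3 = 0.433333 m below the base (the top edge), so the centroid depth is h_c = 4 + 0.433333 = 4.43333 m.
A = ½ × 3.2 × 1.3 = 2.08 m².
Resultant F = γ·h_c·A = 10.84986 × 4.43333 × 2.08 = 100.05 kN.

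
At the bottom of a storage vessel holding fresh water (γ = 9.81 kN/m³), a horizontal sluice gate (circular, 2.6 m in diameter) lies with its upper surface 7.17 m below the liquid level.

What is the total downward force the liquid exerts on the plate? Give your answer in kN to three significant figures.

F ≈ 373 kN

γ = 9.81 kN/m³.
The plate is horizontal, so pressure is uniform at p = γ·h = 9.81 × 7.17 = 70.3377 kN/m².
A = π(1.3)² = 5.30929 m².
F = p·A = 70.3377 × 5.30929 = 373.443 kN.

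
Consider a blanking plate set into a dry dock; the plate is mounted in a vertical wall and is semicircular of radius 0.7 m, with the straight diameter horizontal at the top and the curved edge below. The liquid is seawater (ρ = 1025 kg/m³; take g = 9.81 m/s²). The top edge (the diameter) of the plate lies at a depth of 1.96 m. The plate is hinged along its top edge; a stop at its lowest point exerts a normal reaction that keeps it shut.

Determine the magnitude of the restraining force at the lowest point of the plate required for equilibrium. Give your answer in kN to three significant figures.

γ = ρg = 1025 × 9.81 / 1000 = 10.05525 kN/m³.
The centroid of a semicircle lies 4r/(3π) = 0.297089 m from the diameter, here below the top edge, so the centroid depth is h_c = 1.96 + 0.297089 = 2.25709 m.
A = πr²/2 = π × 0.7²/2 = 0.76969 m².
Resultant F = γ·h_c·A = 10.05525 × 2.25709 × 0.76969 = 17.4686 kN.
I_c = (π/8 − 8/(9π))·r⁴ = 0.109757 × 0.7⁴ = 0.0263527 m⁴.
Centre of pressure: y_p = y_c + I_c/(y_c·A) = 2.25709 + 0.0263527/(2.25709 × 0.76969) = 2.25709 + 0.0151691 = 2.27226 m along the plane.
The resultant acts 0.297089 + 0.0151691 = 0.312258 m (along the plate) below the hinge at the top edge, so the moment about the hinge is M = F × 0.312258 = 17.4686 × 0.312258 = 5.45471 kN·m.
A normal force at the bottom, 0.7 m from the hinge, must supply this moment: P = 5.45471/0.7 = 7.79244 kN.

P ≈ 7.79 kN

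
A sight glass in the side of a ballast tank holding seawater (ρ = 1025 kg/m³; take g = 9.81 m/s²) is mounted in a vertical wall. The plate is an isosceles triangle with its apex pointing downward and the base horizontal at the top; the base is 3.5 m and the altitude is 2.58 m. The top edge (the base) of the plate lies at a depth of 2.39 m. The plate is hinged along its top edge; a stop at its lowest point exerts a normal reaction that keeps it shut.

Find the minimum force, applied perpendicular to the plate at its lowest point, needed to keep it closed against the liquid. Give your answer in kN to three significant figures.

γ = ρg = 1025 × 9.81 / 1000 = 10.05525 kN/m³.
With the apex down, the centroid sits h/3 = 2.58/3 = 0.86 m below the base (the top edge), so the centroid depth is h_c = 2.39 + 0.86 = 3.25 m.
A = ½ × 3.5 × 2.58 = 4.515 m².
Resultant F = γ·h_c·A = 10.05525 × 3.25 × 4.515 = 147.548 kN.
I_c = b·h³/36 = 3.5 × 2.58³/36 = 1.66965 m⁴.
Centre of pressure: y_p = y_c + I_c/(y_c·A) = 3.25 + 1.66965/(3.25 × 4.515) = 3.25 + 0.113785 = 3.36379 m along the plane.
The resultant acts 0.86 + 0.113785 = 0.973785 m (along the plate) below the hinge at the top edge, so the moment about the hinge is M = F × 0.973785 = 147.548 × 0.973785 = 143.68 kN·m.
A normal force at the bottom, 2.58 m from the hinge, must supply this moment: P = 143.68/2.58 = 55.6899 kN.

P ≈ 55.7 kN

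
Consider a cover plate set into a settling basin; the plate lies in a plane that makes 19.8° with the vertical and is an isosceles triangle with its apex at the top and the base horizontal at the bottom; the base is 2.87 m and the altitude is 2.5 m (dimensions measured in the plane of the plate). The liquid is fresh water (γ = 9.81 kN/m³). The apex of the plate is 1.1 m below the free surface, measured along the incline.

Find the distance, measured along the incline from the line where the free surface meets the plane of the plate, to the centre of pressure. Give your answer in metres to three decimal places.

γ = 9.81 kN/m³.
The plate makes 19.8° with the vertical, i.e. θ = 90° − 19.8° = 70.2° to the horizontal. Measuring y along the incline from the free-surface line, vertical depth h = y·sinθ with sinθ = 0.940881.
With the apex up, the centroid sits 2h/3 = 2 × 2.5/3 = 1.66667 m below the apex, so y_c = 1.1 + 1.66667 = 2.76667 m and h_c = 2.76667 × 0.940881 = 2.60311 m.
A = ½ × 2.87 × 2.5 = 3.5875 m².
Resultant F = γ·h_c·A = 9.81 × 2.60311 × 3.5875 = 91.6122 kN.
I_c = b·h³/36 = 2.87 × 2.5³/36 = 1.24566 m⁴.
Centre of pressure: y_p = y_c + I_c/(y_c·A) = 2.76667 + 1.24566/(2.76667 × 3.5875) = 2.76667 + 0.125502 = 2.89217 m along the plane.

y_p = 2.892 m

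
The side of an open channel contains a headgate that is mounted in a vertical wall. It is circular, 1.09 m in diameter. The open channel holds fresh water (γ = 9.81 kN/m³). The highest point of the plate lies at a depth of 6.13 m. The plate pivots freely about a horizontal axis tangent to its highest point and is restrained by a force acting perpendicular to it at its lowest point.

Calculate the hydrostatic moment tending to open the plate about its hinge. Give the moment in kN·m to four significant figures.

M ≈ 33.98 kN·m

γ = 9.81 kN/m³.
The centroid is at the centre, 0.545 m below the top of the plate, so the centroid depth is h_c = 6.13 + 0.545 = 6.675 m.
A = π(0.545)² = 0.933132 m².
Resultant F = γ·h_c·A = 9.81 × 6.675 × 0.933132 = 61.1031 kN.
I_c = πr⁴/4 = π × 0.545⁴/4 = 0.0692909 m⁴.
Centre of pressure: y_p = y_c + I_c/(y_c·A) = 6.675 + 0.0692909/(6.675 × 0.933132) = 6.675 + 0.0111245 = 6.68612 m along the plane.
The resultant acts 0.545 + 0.0111245 = 0.556125 m (along the plate) below the hinge at the top edge, so the moment about the hinge is M = F × 0.556125 = 61.1031 × 0.556125 = 33.981 kN·m.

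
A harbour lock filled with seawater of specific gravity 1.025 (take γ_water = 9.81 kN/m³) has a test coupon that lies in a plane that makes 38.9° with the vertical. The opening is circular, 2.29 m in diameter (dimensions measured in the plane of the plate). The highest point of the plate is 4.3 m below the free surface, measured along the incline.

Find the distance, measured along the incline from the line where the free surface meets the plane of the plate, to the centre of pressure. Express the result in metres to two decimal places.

γ = 1.025 × 9.81 = 10.05525 kN/m³.
The plate makes 38.9° with the vertical, i.e. θ = 90° − 38.9° = 51.1° to the horizontal. Measuring y along the incline from the free-surface line, vertical depth h = y·sinθ with sinθ = 0.778243.
The centroid is at the centre, 1.145 m below the top of the plate, so y_c = 4.3 + 1.145 = 5.445 m and h_c = 5.445 × 0.778243 = 4.23753 m.
A = π(1.145)² = 4.11871 m².
Resultant F = γ·h_c·A = 10.05525 × 4.23753 × 4.11871 = 175.496 kN.
I_c = πr⁴/4 = π × 1.145⁴/4 = 1.34993 m⁴.
Centre of pressure: y_p = y_c + I_c/(y_c·A) = 5.445 + 1.34993/(5.445 × 4.11871) = 5.445 + 0.0601939 = 5.50519 m along the plane.

y_p = 5.51 m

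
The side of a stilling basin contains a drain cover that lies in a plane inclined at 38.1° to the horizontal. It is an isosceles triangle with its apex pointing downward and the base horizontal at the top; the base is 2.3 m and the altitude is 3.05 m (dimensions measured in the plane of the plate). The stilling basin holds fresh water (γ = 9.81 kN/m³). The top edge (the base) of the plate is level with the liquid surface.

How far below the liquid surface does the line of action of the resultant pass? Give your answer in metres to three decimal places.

h_p = 0.941 m

γ = 9.81 kN/m³.
Let θ = 38.1° be the plate's angle to the horizontal; measure y along the incline from where the plane meets the free surface. Vertical depth h = y·sinθ with sinθ = 0.617036.
With the apex down, the centroid sits h/3 = 3.05/3 = 1.01667 m below the base (the top edge), so y_c = 1.01667 m and h_c = 1.01667 × 0.617036 = 0.627322 m.
A = ½ × 2.3 × 3.05 = 3.5075 m².
Resultant F = γ·h_c·A = 9.81 × 0.627322 × 3.5075 = 21.5853 kN.
I_c = b·h³/36 = 2.3 × 3.05³/36 = 1.8127 m⁴.
Centre of pressure: y_p = y_c + I_c/(y_c·A) = 1.01667 + 1.8127/(1.01667 × 3.5075) = 1.01667 + 0.508333 = 1.525 m along the plane.
Vertically, h_p = y_p·sinθ = 1.525 × 0.617036 = 0.94098 m.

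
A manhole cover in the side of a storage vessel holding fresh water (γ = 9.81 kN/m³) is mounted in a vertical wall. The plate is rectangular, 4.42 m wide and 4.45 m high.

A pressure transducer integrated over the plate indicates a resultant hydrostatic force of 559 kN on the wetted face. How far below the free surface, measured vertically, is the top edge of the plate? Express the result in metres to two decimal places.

γ = 9.81 kN/m³.
A = 4.42 × 4.45 = 19.669 m².
From F = γ·h_c·A, the centroid depth is h_c = 559/(9.81 × 19.669) = 2.89708 m.
The centroid lies 4.45/2 = 2.225 m below the top edge, so the top edge sits at h_top = 2.89708 − 2.225 = 0.67208 m below the surface.

d_top ≈ 0.67 m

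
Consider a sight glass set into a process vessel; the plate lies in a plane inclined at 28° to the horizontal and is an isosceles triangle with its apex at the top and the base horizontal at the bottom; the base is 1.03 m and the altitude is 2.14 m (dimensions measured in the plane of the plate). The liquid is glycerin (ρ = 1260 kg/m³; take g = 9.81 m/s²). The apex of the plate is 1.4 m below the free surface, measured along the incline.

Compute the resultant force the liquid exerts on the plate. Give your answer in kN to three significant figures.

γ = ρg = 1260 × 9.81 / 1000 = 12.3606 kN/m³.
Let θ = 28° be the plate's angle to the horizontal; measure y along the incline from where the plane meets the free surface. Vertical depth h = y·sinθ with sinθ = 0.469472.
With the apex up, the centroid sits 2h/3 = 2 × 2.14/3 = 1.42667 m below the apex, so y_c = 1.4 + 1.42667 = 2.82667 m and h_c = 2.82667 × 0.469472 = 1.32704 m.
A = ½ × 1.03 × 2.14 = 1.1021 m².
Resultant F = γ·h_c·A = 12.3606 × 1.32704 × 1.1021 = 18.0778 kN.

F ≈ 18.1 kN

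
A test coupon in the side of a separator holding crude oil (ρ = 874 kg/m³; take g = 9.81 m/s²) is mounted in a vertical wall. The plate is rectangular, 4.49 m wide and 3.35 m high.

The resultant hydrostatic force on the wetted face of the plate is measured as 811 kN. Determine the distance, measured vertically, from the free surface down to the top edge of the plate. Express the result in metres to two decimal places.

d_top ≈ 4.61 m

γ = ρg = 874 × 9.81 / 1000 = 8.57394 kN/m³.
A = 4.49 × 3.35 = 15.0415 m².
From F = γ·h_c·A, the centroid depth is h_c = 811/(8.57394 × 15.0415) = 6.28853 m.
The centroid lies 3.35/2 = 1.675 m below the top edge, so the top edge sits at h_top = 6.28853 − 1.675 = 4.61353 m below the surface.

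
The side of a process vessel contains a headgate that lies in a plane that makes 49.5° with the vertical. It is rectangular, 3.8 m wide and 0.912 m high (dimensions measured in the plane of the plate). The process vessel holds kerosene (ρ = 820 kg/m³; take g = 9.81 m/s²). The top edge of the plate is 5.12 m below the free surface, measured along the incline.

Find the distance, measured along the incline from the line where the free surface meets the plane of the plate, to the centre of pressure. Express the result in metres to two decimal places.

γ = ρg = 820 × 9.81 / 1000 = 8.0442 kN/m³.
The plate makes 49.5° with the vertical, i.e. θ = 90° − 49.5° = 40.5° to the horizontal. Measuring y along the incline from the free-surface line, vertical depth h = y·sinθ with sinθ = 0.649448.
The centroid lies 0.912/2 = 0.456 m below the top edge, so y_c = 5.12 + 0.456 = 5.576 m and h_c = 5.576 × 0.649448 = 3.62132 m.
A = 3.8 × 0.912 = 3.4656 m².
Resultant F = γ·h_c·A = 8.0442 × 3.62132 × 3.4656 = 100.955 kN.
I_c = b·h³/12 = 3.8 × 0.912³/12 = 0.240208 m⁴.
Centre of pressure: y_p = y_c + I_c/(y_c·A) = 5.576 + 0.240208/(5.576 × 3.4656) = 5.576 + 0.0124304 = 5.58843 m along the plane.

y_p = 5.59 m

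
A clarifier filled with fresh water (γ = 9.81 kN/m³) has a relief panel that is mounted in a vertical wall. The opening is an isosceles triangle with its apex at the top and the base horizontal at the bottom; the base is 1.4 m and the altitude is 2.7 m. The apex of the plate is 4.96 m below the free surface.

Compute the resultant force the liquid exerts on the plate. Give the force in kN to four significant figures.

F ≈ 125.3 kN

γ = 9.81 kN/m³.
With the apex up, the centroid sits 2h/3 = 2 × 2.7/3 = 1.8 m below the apex, so the centroid depth is h_c = 4.96 + 1.8 = 6.76 m.
A = ½ × 1.4 × 2.7 = 1.89 m².
Resultant F = γ·h_c·A = 9.81 × 6.76 × 1.89 = 125.336 kN.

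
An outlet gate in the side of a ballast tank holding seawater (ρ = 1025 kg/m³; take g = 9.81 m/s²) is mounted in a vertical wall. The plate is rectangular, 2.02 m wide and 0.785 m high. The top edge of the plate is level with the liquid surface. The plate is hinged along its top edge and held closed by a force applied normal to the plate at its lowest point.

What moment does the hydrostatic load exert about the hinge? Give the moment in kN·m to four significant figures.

γ = ρg = 1025 × 9.81 / 1000 = 10.05525 kN/m³.
The centroid lies 0.785/2 = 0.3925 m below the top edge, so the centroid depth is h_c = 0.3925 m.
A = 2.02 × 0.785 = 1.5857 m².
Resultant F = γ·h_c·A = 10.05525 × 0.3925 × 1.5857 = 6.25826 kN.
I_c = b·h³/12 = 2.02 × 0.785³/12 = 0.081429 m⁴.
Centre of pressure: y_p = y_c + I_c/(y_c·A) = 0.3925 + 0.081429/(0.3925 × 1.5857) = 0.3925 + 0.130833 = 0.523333 m along the plane.
The resultant acts 0.3925 + 0.130833 = 0.523333 m (along the plate) below the hinge at the top edge, so the moment about the hinge is M = F × 0.523333 = 6.25826 × 0.523333 = 3.27515 kN·m.

M ≈ 3.275 kN·m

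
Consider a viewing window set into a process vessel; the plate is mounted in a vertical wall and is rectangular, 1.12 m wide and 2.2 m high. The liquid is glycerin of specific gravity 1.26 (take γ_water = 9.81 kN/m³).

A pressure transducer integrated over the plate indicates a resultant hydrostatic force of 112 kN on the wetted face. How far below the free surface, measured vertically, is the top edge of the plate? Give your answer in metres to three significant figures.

d_top ≈ 2.58 m

γ = 1.26 × 9.81 = 12.3606 kN/m³.
A = 1.12 × 2.2 = 2.464 m².
From F = γ·h_c·A, the centroid depth is h_c = 112/(12.3606 × 2.464) = 3.67737 m.
The centroid lies 2.2/2 = 1.1 m below the top edge, so the top edge sits at h_top = 3.67737 − 1.1 = 2.57737 m below the surface.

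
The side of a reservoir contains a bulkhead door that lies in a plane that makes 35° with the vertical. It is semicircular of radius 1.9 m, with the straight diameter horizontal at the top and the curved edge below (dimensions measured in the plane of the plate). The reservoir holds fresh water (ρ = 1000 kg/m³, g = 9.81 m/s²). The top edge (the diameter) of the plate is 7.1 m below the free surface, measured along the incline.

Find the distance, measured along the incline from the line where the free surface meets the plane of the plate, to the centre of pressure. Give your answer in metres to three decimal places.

y_p = 7.938 m

γ = ρg = 1000 × 9.81 = 9810 N/m³ = 9.81 kN/m³.
The plate makes 35° with the vertical, i.e. θ = 90° − 35° = 55° to the horizontal. Measuring y along the incline from the free-surface line, vertical depth h = y·sinθ with sinθ = 0.819152.
The centroid of a semicircle lies 4r/(3π) = 0.806385 m from the diameter, here below the top edge, so y_c = 7.1 + 0.806385 = 7.90638 m and h_c = 7.90638 × 0.819152 = 6.47653 m.
A = πr²/2 = π × 1.9²/2 = 5.67057 m².
Resultant F = γ·h_c·A = 9.81 × 6.47653 × 5.67057 = 360.278 kN.
I_c = (π/8 − 8/(9π))·r⁴ = 0.109757 × 1.9⁴ = 1.43036 m⁴.
Centre of pressure: y_p = y_c + I_c/(y_c·A) = 7.90638 + 1.43036/(7.90638 × 5.67057) = 7.90638 + 0.0319037 = 7.93828 m along the plane.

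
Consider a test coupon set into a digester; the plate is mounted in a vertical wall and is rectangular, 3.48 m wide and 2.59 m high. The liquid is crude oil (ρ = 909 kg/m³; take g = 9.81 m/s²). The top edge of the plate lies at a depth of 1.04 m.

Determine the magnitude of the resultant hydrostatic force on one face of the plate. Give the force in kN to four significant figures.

F ≈ 187.7 kN

γ = ρg = 909 × 9.81 / 1000 = 8.91729 kN/m³.
The centroid lies 2.59/2 = 1.295 m below the top edge, so the centroid depth is h_c = 1.04 + 1.295 = 2.335 m.
A = 3.48 × 2.59 = 9.0132 m².
Resultant F = γ·h_c·A = 8.91729 × 2.335 × 9.0132 = 187.672 kN.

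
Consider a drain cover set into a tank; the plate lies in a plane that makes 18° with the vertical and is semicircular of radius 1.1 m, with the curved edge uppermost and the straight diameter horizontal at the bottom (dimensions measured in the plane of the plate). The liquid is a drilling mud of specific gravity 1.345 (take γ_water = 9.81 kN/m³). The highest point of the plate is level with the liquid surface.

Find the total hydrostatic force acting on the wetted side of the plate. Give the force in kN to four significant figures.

F ≈ 15.10 kN

γ = 1.345 × 9.81 = 13.19445 kN/m³.
The plate makes 18° with the vertical, i.e. θ = 90° − 18° = 72° to the horizontal. Measuring y along the incline from the free-surface line, vertical depth h = y·sinθ with sinθ = 0.951057.
The centroid lies 4r/(3π) = 0.466854 m above the diameter, so r − 4r/(3π) = 1.1 − 0.466854 = 0.633146 m below the topmost point, so y_c = 0.633146 m and h_c = 0.633146 × 0.951057 = 0.602158 m.
A = πr²/2 = π × 1.1²/2 = 1.90066 m².
Resultant F = γ·h_c·A = 13.19445 × 0.602158 × 1.90066 = 15.101 kN.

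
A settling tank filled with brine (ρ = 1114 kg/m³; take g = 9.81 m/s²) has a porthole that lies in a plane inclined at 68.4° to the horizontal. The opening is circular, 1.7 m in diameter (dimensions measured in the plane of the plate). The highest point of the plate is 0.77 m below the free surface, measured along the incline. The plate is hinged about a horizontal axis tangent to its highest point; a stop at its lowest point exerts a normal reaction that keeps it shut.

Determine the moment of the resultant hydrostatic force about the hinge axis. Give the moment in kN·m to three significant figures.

M ≈ 35.9 kN·m

γ = ρg = 1114 × 9.81 / 1000 = 10.92834 kN/m³.
Let θ = 68.4° be the plate's angle to the horizontal; measure y along the incline from where the plane meets the free surface. Vertical depth h = y·sinθ with sinθ = 0.929776.
The centroid is at the centre, 0.85 m below the top of the plate, so y_c = 0.77 + 0.85 = 1.62 m and h_c = 1.62 × 0.929776 = 1.50624 m.
A = π(0.85)² = 2.2698 m².
Resultant F = γ·h_c·A = 10.92834 × 1.50624 × 2.2698 = 37.3625 kN.
I_c = πr⁴/4 = π × 0.85⁴/4 = 0.409983 m⁴.
Centre of pressure: y_p = y_c + I_c/(y_c·A) = 1.62 + 0.409983/(1.62 × 2.2698) = 1.62 + 0.111497 = 1.7315 m along the plane.
The resultant acts 0.85 + 0.111497 = 0.961497 m (along the plate) below the hinge at the top edge, so the moment about the hinge is M = F × 0.961497 = 37.3625 × 0.961497 = 35.9239 kN·m.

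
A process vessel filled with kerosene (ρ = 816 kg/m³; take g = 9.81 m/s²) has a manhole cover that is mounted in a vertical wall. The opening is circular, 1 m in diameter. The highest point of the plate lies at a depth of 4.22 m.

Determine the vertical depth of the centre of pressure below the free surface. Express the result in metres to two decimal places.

h_p = 4.73 m

γ = ρg = 816 × 9.81 / 1000 = 8.00496 kN/m³.
The centroid is at the centre, 0.5 m below the top of the plate, so the centroid depth is h_c = 4.22 + 0.5 = 4.72 m.
A = π(0.5)² = 0.785398 m².
Resultant F = γ·h_c·A = 8.00496 × 4.72 × 0.785398 = 29.675 kN.
I_c = πr⁴/4 = π × 0.5⁴/4 = 0.0490874 m⁴.
Centre of pressure: y_p = y_c + I_c/(y_c·A) = 4.72 + 0.0490874/(4.72 × 0.785398) = 4.72 + 0.0132415 = 4.73324 m along the plane.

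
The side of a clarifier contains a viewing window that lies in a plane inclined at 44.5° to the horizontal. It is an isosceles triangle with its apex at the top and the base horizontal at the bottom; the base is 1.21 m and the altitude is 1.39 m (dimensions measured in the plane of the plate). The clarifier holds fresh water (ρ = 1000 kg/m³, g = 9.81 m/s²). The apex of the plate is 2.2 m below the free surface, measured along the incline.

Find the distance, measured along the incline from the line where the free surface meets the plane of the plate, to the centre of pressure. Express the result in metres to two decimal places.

y_p = 3.16 m

γ = ρg = 1000 × 9.81 = 9810 N/m³ = 9.81 kN/m³.
Let θ = 44.5° be the plate's angle to the horizontal; measure y along the incline from where the plane meets the free surface. Vertical depth h = y·sinθ with sinθ = 0.700909.
With the apex up, the centroid sits 2h/3 = 2 × 1.39/3 = 0.926667 m below the apex, so y_c = 2.2 + 0.926667 = 3.12667 m and h_c = 3.12667 × 0.700909 = 2.19151 m.
A = ½ × 1.21 × 1.39 = 0.84095 m².
Resultant F = γ·h_c·A = 9.81 × 2.19151 × 0.84095 = 18.0793 kN.
I_c = b·h³/36 = 1.21 × 1.39³/36 = 0.0902666 m⁴.
Centre of pressure: y_p = y_c + I_c/(y_c·A) = 3.12667 + 0.0902666/(3.12667 × 0.84095) = 3.12667 + 0.0343301 = 3.161 m along the plane.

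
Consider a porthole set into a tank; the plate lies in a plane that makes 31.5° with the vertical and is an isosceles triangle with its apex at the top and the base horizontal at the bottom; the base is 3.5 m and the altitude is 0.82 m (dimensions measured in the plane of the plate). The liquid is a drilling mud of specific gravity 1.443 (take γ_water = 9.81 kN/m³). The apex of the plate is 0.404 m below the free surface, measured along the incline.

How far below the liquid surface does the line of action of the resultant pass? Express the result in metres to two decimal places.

h_p = 0.84 m

γ = 1.443 × 9.81 = 14.15583 kN/m³.
The plate makes 31.5° with the vertical, i.e. θ = 90° − 31.5° = 58.5° to the horizontal. Measuring y along the incline from the free-surface line, vertical depth h = y·sinθ with sinθ = 0.852640.
With the apex up, the centroid sits 2h/3 = 2 × 0.82/3 = 0.546667 m below the apex, so y_c = 0.404 + 0.546667 = 0.950667 m and h_c = 0.950667 × 0.852640 = 0.810577 m.
A = ½ × 3.5 × 0.82 = 1.435 m².
Resultant F = γ·h_c·A = 14.15583 × 0.810577 × 1.435 = 16.4657 kN.
I_c = b·h³/36 = 3.5 × 0.82³/36 = 0.0536052 m⁴.
Centre of pressure: y_p = y_c + I_c/(y_c·A) = 0.950667 + 0.0536052/(0.950667 × 1.435) = 0.950667 + 0.039294 = 0.989961 m along the plane.
Vertically, h_p = y_p·sinθ = 0.989961 × 0.852640 = 0.84408 m.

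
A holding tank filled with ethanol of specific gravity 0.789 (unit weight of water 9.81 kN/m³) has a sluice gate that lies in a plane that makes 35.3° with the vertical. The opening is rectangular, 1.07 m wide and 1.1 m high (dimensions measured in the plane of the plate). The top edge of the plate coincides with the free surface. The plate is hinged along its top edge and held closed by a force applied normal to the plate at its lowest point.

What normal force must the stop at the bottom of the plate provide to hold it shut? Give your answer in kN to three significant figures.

γ = 0.789 × 9.81 = 7.74009 kN/m³.
The plate makes 35.3° with the vertical, i.e. θ = 90° − 35.3° = 54.7° to the horizontal. Measuring y along the incline from the free-surface line, vertical depth h = y·sinθ with sinθ = 0.816138.
The centroid lies 1.1/2 = 0.55 m below the top edge, so y_c = 0.55 m and h_c = 0.55 × 0.816138 = 0.448876 m.
A = 1.07 × 1.1 = 1.177 m².
Resultant F = γ·h_c·A = 7.74009 × 0.448876 × 1.177 = 4.0893 kN.
I_c = b·h³/12 = 1.07 × 1.1³/12 = 0.118681 m⁴.
Centre of pressure: y_p = y_c + I_c/(y_c·A) = 0.55 + 0.118681/(0.55 × 1.177) = 0.55 + 0.183334 = 0.733334 m along the plane.
The resultant acts 0.55 + 0.183334 = 0.733334 m (along the plate) below the hinge at the top edge, so the moment about the hinge is M = F × 0.733334 = 4.0893 × 0.733334 = 2.99882 kN·m.
A normal force at the bottom, 1.1 m from the hinge, must supply this moment: P = 2.99882/1.1 = 2.7262 kN.

P ≈ 2.73 kN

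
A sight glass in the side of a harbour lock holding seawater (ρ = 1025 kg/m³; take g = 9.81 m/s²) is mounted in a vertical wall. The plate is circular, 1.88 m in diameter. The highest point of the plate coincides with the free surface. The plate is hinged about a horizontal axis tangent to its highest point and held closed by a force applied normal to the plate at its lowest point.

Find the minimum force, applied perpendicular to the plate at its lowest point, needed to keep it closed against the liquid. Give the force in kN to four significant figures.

P ≈ 16.40 kN

γ = ρg = 1025 × 9.81 / 1000 = 10.05525 kN/m³.
The centroid is at the centre, 0.94 m below the top of the plate, so the centroid depth is h_c = 0.94 m.
A = π(0.94)² = 2.77591 m².
Resultant F = γ·h_c·A = 10.05525 × 0.94 × 2.77591 = 26.2377 kN.
I_c = πr⁴/4 = π × 0.94⁴/4 = 0.613199 m⁴.
Centre of pressure: y_p = y_c + I_c/(y_c·A) = 0.94 + 0.613199/(0.94 × 2.77591) = 0.94 + 0.235 = 1.175 m along the plane.
The resultant acts 0.94 + 0.235 = 1.175 m (along the plate) below the hinge at the top edge, so the moment about the hinge is M = F × 1.175 = 26.2377 × 1.175 = 30.8293 kN·m.
A normal force at the bottom, 1.88 m from the hinge, must supply this moment: P = 30.8293/1.88 = 16.3986 kN.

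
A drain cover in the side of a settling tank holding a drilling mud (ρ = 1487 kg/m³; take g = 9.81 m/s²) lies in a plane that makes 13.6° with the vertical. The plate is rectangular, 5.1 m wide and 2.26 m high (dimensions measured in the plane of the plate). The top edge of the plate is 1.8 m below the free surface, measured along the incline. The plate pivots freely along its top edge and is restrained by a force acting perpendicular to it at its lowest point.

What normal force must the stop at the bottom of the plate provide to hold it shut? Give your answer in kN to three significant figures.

γ = ρg = 1487 × 9.81 / 1000 = 14.58747 kN/m³.
The plate makes 13.6° with the vertical, i.e. θ = 90° − 13.6° = 76.4° to the horizontal. Measuring y along the incline from the free-surface line, vertical depth h = y·sinθ with sinθ = 0.971961.
The centroid lies 2.26/2 = 1.13 m below the top edge, so y_c = 1.8 + 1.13 = 2.93 m and h_c = 2.93 × 0.971961 = 2.84785 m.
A = 5.1 × 2.26 = 11.526 m².
Resultant F = γ·h_c·A = 14.58747 × 2.84785 × 11.526 = 478.824 kN.
I_c = b·h³/12 = 5.1 × 2.26³/12 = 4.90585 m⁴.
Centre of pressure: y_p = y_c + I_c/(y_c·A) = 2.93 + 4.90585/(2.93 × 11.526) = 2.93 + 0.145267 = 3.07527 m along the plane.
The resultant acts 1.13 + 0.145267 = 1.27527 m (along the plate) below the hinge at the top edge, so the moment about the hinge is M = F × 1.27527 = 478.824 × 1.27527 = 610.63 kN·m.
A normal force at the bottom, 2.26 m from the hinge, must supply this moment: P = 610.63/2.26 = 270.19 kN.

P ≈ 270 kN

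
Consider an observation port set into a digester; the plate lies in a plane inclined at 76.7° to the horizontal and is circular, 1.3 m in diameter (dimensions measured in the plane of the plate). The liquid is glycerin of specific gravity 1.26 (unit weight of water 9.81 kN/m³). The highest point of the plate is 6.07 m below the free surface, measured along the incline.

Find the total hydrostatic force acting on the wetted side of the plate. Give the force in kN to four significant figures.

γ = 1.26 × 9.81 = 12.3606 kN/m³.
Let θ = 76.7° be the plate's angle to the horizontal; measure y along the incline from where the plane meets the free surface. Vertical depth h = y·sinθ with sinθ = 0.973179.
The centroid is at the centre, 0.65 m below the top of the plate, so y_c = 6.07 + 0.65 = 6.72 m and h_c = 6.72 × 0.973179 = 6.53976 m.
A = π(0.65)² = 1.32732 m².
Resultant F = γ·h_c·A = 12.3606 × 6.53976 × 1.32732 = 107.294 kN.

F ≈ 107.3 kN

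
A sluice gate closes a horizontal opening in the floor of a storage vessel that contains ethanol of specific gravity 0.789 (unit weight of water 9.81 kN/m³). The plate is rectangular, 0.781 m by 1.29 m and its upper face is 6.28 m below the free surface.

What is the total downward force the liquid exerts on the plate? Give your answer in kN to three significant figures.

F ≈ 49.0 kN

γ = 0.789 × 9.81 = 7.74009 kN/m³.
The plate is horizontal, so pressure is uniform at p = γ·h = 7.74009 × 6.28 = 48.6078 kN/m².
A = 0.781 × 1.29 = 1.00749 m².
F = p·A = 48.6078 × 1.00749 = 48.9719 kN.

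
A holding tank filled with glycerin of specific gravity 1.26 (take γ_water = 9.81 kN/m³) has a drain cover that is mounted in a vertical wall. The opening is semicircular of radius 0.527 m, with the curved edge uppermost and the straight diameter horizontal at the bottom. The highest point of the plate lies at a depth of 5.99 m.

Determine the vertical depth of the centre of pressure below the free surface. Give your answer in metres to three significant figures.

h_p = 6.30 m

γ = 1.26 × 9.81 = 12.3606 kN/m³.
The centroid lies 4r/(3π) = 0.223666 m above the diameter, so r − 4r/(3π) = 0.527 − 0.223666 = 0.303334 m below the topmost point, so the centroid depth is h_c = 5.99 + 0.303334 = 6.29333 m.
A = πr²/2 = π × 0.527²/2 = 0.436256 m².
Resultant F = γ·h_c·A = 12.3606 × 6.29333 × 0.436256 = 33.9361 kN.
I_c = (π/8 − 8/(9π))·r⁴ = 0.109757 × 0.527⁴ = 0.00846593 m⁴.
Centre of pressure: y_p = y_c + I_c/(y_c·A) = 6.29333 + 0.00846593/(6.29333 × 0.436256) = 6.29333 + 0.00308356 = 6.29641 m along the plane.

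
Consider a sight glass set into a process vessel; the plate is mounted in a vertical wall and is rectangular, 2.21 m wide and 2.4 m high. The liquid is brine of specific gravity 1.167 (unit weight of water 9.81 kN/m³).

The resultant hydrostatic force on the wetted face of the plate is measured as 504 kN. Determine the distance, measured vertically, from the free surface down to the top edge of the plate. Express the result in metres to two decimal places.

d_top ≈ 7.10 m

γ = 1.167 × 9.81 = 11.44827 kN/m³.
A = 2.21 × 2.4 = 5.304 m².
From F = γ·h_c·A, the centroid depth is h_c = 504/(11.44827 × 5.304) = 8.30017 m.
The centroid lies 2.4/2 = 1.2 m below the top edge, so the top edge sits at h_top = 8.30017 − 1.2 = 7.10017 m below the surface.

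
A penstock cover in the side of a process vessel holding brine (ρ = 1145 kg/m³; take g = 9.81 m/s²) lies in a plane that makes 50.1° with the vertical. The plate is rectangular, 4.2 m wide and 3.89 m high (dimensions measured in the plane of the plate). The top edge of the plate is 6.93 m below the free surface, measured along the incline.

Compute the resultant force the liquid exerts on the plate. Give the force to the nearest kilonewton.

F ≈ 1045 kN

γ = ρg = 1145 × 9.81 / 1000 = 11.23245 kN/m³.
The plate makes 50.1° with the vertical, i.e. θ = 90° − 50.1° = 39.9° to the horizontal. Measuring y along the incline from the free-surface line, vertical depth h = y·sinθ with sinθ = 0.641450.
The centroid lies 3.89/2 = 1.945 m below the top edge, so y_c = 6.93 + 1.945 = 8.875 m and h_c = 8.875 × 0.641450 = 5.69287 m.
A = 4.2 × 3.89 = 16.338 m².
Resultant F = γ·h_c·A = 11.23245 × 5.69287 × 16.338 = 1044.73 kN.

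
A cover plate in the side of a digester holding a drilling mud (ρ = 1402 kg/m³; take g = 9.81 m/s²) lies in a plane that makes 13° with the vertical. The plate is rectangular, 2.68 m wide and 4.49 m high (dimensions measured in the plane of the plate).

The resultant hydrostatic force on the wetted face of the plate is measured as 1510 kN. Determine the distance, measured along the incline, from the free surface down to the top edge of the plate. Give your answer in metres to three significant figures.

y_top ≈ 7.12 m

γ = ρg = 1402 × 9.81 / 1000 = 13.75362 kN/m³.
A = 2.68 × 4.49 = 12.0332 m².
From F = γ·h_c·A, the centroid depth is h_c = 1510/(13.75362 × 12.0332) = 9.12386 m.
The plate makes 13° with the vertical, i.e. θ = 90° − 13° = 77° to the horizontal. Measuring y along the incline from the free-surface line, vertical depth h = y·sinθ with sinθ = 0.974370.
Along the incline, y_c = h_c/sinθ = 9.12386/0.974370 = 9.36386 m.
The centroid lies 4.49/2 = 2.245 m below the top edge, so the top edge sits at y_top = 9.36386 − 2.245 = 7.11886 m along the incline.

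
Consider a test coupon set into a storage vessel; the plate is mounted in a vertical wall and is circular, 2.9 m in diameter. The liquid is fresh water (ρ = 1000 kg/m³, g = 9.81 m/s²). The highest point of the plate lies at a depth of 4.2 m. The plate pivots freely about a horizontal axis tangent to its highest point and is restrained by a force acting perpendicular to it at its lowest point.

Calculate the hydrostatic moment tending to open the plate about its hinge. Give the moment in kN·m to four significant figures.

γ = ρg = 1000 × 9.81 = 9810 N/m³ = 9.81 kN/m³.
The centroid is at the centre, 1.45 m below the top of the plate, so the centroid depth is h_c = 4.2 + 1.45 = 5.65 m.
A = π(1.45)² = 6.6052 m².
Resultant F = γ·h_c·A = 9.81 × 5.65 × 6.6052 = 366.103 kN.
I_c = πr⁴/4 = π × 1.45⁴/4 = 3.47186 m⁴.
Centre of pressure: y_p = y_c + I_c/(y_c·A) = 5.65 + 3.47186/(5.65 × 6.6052) = 5.65 + 0.093031 = 5.74303 m along the plane.
The resultant acts 1.45 + 0.093031 = 1.54303 m (along the plate) below the hinge at the top edge, so the moment about the hinge is M = F × 1.54303 = 366.103 × 1.54303 = 564.908 kN·m.

M ≈ 564.9 kN·m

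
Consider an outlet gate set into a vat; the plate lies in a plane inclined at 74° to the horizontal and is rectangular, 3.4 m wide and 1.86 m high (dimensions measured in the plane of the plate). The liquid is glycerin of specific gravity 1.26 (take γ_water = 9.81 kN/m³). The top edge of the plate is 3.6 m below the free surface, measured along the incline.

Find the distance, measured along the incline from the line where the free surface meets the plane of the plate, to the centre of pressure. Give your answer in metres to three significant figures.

y_p = 4.59 m

γ = 1.26 × 9.81 = 12.3606 kN/m³.
Let θ = 74° be the plate's angle to the horizontal; measure y along the incline from where the plane meets the free surface. Vertical depth h = y·sinθ with sinθ = 0.961262.
The centroid lies 1.86/2 = 0.93 m below the top edge, so y_c = 3.6 + 0.93 = 4.53 m and h_c = 4.53 × 0.961262 = 4.35452 m.
A = 3.4 × 1.86 = 6.324 m².
Resultant F = γ·h_c·A = 12.3606 × 4.35452 × 6.324 = 340.386 kN.
I_c = b·h³/12 = 3.4 × 1.86³/12 = 1.82321 m⁴.
Centre of pressure: y_p = y_c + I_c/(y_c·A) = 4.53 + 1.82321/(4.53 × 6.324) = 4.53 + 0.0636424 = 4.59364 m along the plane.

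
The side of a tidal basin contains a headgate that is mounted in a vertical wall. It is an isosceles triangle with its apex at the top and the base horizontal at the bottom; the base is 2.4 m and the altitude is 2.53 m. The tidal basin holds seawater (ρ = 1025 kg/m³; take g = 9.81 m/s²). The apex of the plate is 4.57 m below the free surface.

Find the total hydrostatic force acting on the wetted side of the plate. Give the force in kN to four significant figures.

γ = ρg = 1025 × 9.81 / 1000 = 10.05525 kN/m³.
With the apex up, the centroid sits 2h/3 = 2 × 2.53/3 = 1.68667 m below the apex, so the centroid depth is h_c = 4.57 + 1.68667 = 6.25667 m.
A = ½ × 2.4 × 2.53 = 3.036 m².
Resultant F = γ·h_c·A = 10.05525 × 6.25667 × 3.036 = 191.002 kN.

F ≈ 191.0 kN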